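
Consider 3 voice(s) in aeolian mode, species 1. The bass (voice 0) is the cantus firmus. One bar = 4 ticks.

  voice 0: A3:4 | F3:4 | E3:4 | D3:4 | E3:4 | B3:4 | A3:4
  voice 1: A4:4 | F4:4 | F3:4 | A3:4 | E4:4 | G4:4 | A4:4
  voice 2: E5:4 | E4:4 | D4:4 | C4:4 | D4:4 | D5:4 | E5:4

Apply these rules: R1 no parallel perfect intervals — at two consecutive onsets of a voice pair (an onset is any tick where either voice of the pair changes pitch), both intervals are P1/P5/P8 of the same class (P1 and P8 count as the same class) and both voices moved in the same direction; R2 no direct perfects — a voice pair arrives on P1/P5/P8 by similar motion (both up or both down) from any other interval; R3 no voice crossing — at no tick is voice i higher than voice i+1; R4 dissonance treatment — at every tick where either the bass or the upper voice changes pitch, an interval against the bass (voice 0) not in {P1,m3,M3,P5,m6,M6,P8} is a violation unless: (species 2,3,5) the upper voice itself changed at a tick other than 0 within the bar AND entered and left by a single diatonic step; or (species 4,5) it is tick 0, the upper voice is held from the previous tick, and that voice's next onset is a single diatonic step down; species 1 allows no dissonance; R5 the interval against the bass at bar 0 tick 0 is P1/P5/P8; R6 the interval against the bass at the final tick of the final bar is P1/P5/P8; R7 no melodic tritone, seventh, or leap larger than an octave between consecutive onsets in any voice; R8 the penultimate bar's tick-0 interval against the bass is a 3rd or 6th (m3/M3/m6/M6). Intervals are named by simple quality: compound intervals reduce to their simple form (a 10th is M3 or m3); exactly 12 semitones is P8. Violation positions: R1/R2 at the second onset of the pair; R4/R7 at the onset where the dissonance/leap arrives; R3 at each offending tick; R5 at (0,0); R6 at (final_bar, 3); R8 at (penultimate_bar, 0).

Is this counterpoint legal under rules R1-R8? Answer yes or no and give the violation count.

bar 0: v0=A3 v1=A4 v2=E5 (P5)
bar 1: v0=F3 v1=F4 v2=E4 (M7)
bar 2: v0=E3 v1=F3 v2=D4 (m7)
bar 3: v0=D3 v1=A3 v2=C4 (m7)
bar 4: v0=E3 v1=E4 v2=D4 (m7)
bar 5: v0=B3 v1=G4 v2=D5 (m3)
bar 6: v0=A3 v1=A4 v2=E5 (P5)
  R1 @ bar1.0: A3/A4 P8 -> F3/F4 P8 similar
  R3 @ bar1.0: F4 above E4
  R4 @ bar1.0: F3/E4 M7 untreated
  R3 @ bar1.1: F4 above E4
  R3 @ bar1.2: F4 above E4
  R3 @ bar1.3: F4 above E4
  R4 @ bar2.0: E3/F3 m2 untreated
  R4 @ bar2.0: E3/D4 m7 untreated
  R4 @ bar3.0: D3/C4 m7 untreated
  R2 @ bar4.0: D3/A3 P5 -> E3/E4 P8 similar
  R3 @ bar4.0: E4 above D4
  R4 @ bar4.0: E3/D4 m7 untreated
  R3 @ bar4.1: E4 above D4
  R3 @ bar4.2: E4 above D4
  R3 @ bar4.3: E4 above D4
  R2 @ bar5.0: E4/D4 M2 -> G4/D5 P5 similar
  R1 @ bar6.0: G4/D5 P5 -> A4/E5 P5 similar

No (17 violations)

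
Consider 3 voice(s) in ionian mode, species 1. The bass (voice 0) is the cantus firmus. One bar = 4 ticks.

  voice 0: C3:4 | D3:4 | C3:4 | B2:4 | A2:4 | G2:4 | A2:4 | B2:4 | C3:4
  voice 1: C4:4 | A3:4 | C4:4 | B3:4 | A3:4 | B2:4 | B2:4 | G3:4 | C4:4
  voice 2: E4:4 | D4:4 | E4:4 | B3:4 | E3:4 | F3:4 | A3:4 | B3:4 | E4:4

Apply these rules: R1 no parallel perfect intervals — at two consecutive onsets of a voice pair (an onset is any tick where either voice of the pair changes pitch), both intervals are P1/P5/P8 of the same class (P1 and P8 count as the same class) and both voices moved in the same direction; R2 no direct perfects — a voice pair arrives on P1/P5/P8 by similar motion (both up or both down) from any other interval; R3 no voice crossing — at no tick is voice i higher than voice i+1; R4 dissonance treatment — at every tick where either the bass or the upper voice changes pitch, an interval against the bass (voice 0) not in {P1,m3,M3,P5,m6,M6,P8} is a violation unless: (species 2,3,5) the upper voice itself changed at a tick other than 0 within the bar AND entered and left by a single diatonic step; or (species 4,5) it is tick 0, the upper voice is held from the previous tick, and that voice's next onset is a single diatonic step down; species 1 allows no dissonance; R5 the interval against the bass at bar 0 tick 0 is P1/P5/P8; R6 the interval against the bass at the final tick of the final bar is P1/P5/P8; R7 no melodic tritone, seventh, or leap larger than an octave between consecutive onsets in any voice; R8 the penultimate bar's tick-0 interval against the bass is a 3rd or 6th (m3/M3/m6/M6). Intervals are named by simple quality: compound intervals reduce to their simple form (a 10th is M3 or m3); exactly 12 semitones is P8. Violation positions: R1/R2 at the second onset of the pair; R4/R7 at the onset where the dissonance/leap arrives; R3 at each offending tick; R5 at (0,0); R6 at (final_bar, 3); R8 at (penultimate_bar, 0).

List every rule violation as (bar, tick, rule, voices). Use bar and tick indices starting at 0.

(0, 0, R5, (0, 2))
(3, 0, R1, (0, 1))
(3, 0, R2, (0, 2))
(3, 0, R2, (1, 2))
(4, 0, R1, (0, 1))
(4, 0, R2, (0, 2))
(4, 0, R3, (1, 2))
(4, 1, R3, (1, 2))
(4, 2, R3, (1, 2))
(4, 3, R3, (1, 2))
(5, 0, R4, (0, 2))
(5, 0, R7, (1,))
(6, 0, R2, (0, 2))
(6, 0, R4, (0, 1))
(7, 0, R1, (0, 2))
(7, 0, R8, (0, 2))
(8, 0, R2, (0, 1))
(8, 3, R6, (0, 2))

bar 0: v0=C3 v1=C4 v2=E4 downbeat M3
bar 1: v0=D3 v1=A3 v2=D4 downbeat P8
bar 2: v0=C3 v1=C4 v2=E4 downbeat M3
bar 3: v0=B2 v1=B3 v2=B3 downbeat P8
bar 4: v0=A2 v1=A3 v2=E3 downbeat P5
bar 5: v0=G2 v1=B2 v2=F3 downbeat m7
bar 6: v0=A2 v1=B2 v2=A3 downbeat P8
bar 7: v0=B2 v1=G3 v2=B3 downbeat P8
bar 8: v0=C3 v1=C4 v2=E4 downbeat M3
  -> R5 @ bar 0 tick 0 v(0, 2): opens on M3
  -> R1 @ bar 3 tick 0 v(0, 1): C3/C4 P8 -> B2/B3 P8 similar
  -> R2 @ bar 3 tick 0 v(0, 2): C3/E4 M3 -> B2/B3 P8 similar
  -> R2 @ bar 3 tick 0 v(1, 2): C4/E4 M3 -> B3/B3 P1 similar
  -> R1 @ bar 4 tick 0 v(0, 1): B2/B3 P8 -> A2/A3 P8 similar
  -> R2 @ bar 4 tick 0 v(0, 2): B2/B3 P8 -> A2/E3 P5 similar
  -> R3 @ bar 4 tick 0 v(1, 2): A3 above E3
  -> R3 @ bar 4 tick 1 v(1, 2): A3 above E3
  -> R3 @ bar 4 tick 2 v(1, 2): A3 above E3
  -> R3 @ bar 4 tick 3 v(1, 2): A3 above E3
  -> R4 @ bar 5 tick 0 v(0, 2): G2/F3 m7 untreated
  -> R7 @ bar 5 tick 0 v(1,): A3->B2 leap 10st
  -> R2 @ bar 6 tick 0 v(0, 2): G2/F3 m7 -> A2/A3 P8 similar
  -> R4 @ bar 6 tick 0 v(0, 1): A2/B2 M2 untreated
  -> R1 @ bar 7 tick 0 v(0, 2): A2/A3 P8 -> B2/B3 P8 similar
  -> R8 @ bar 7 tick 0 v(0, 2): penult P8 not 3rd/6th
  -> R2 @ bar 8 tick 0 v(0, 1): B2/G3 m6 -> C3/C4 P8 similar
  -> R6 @ bar 8 tick 3 v(0, 2): closes on M3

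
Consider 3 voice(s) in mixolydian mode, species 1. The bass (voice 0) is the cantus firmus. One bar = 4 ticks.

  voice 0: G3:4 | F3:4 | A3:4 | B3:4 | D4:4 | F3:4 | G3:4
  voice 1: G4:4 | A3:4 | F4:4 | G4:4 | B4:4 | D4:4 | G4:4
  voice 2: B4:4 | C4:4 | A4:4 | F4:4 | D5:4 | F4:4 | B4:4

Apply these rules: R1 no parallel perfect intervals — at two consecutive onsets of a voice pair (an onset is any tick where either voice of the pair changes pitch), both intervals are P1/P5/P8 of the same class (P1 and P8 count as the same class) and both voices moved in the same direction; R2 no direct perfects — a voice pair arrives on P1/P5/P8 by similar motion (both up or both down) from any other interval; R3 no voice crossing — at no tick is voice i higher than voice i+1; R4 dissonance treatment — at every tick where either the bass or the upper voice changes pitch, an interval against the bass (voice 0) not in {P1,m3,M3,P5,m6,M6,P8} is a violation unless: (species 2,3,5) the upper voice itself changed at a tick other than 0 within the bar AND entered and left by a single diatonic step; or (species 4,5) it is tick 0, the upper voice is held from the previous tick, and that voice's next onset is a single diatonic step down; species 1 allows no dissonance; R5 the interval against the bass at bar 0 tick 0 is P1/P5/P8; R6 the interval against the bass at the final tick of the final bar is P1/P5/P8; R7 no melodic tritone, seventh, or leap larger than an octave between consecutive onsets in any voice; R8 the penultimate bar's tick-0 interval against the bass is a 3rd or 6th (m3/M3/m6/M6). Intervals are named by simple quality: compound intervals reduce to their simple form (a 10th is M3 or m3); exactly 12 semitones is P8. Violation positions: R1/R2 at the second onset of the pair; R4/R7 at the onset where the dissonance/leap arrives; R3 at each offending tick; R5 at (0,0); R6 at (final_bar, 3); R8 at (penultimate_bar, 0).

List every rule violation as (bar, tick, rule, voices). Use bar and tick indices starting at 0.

(0, 0, R5, (0, 2))
(1, 0, R2, (0, 2))
(1, 0, R7, (1,))
(1, 0, R7, (2,))
(2, 0, R2, (0, 2))
(3, 0, R3, (1, 2))
(3, 0, R4, (0, 2))
(3, 1, R3, (1, 2))
(3, 2, R3, (1, 2))
(3, 3, R3, (1, 2))
(4, 0, R2, (0, 2))
(5, 0, R1, (0, 2))
(5, 0, R8, (0, 2))
(6, 0, R2, (0, 1))
(6, 0, R7, (2,))
(6, 3, R6, (0, 2))

bar 0: v0=G3 v1=G4 v2=B4 downbeat M3
bar 1: v0=F3 v1=A3 v2=C4 downbeat P5
bar 2: v0=A3 v1=F4 v2=A4 downbeat P8
bar 3: v0=B3 v1=G4 v2=F4 downbeat TT
bar 4: v0=D4 v1=B4 v2=D5 downbeat P8
bar 5: v0=F3 v1=D4 v2=F4 downbeat P8
bar 6: v0=G3 v1=G4 v2=B4 downbeat M3
  -> R5 @ bar 0 tick 0 v(0, 2): opens on M3
  -> R2 @ bar 1 tick 0 v(0, 2): G3/B4 M3 -> F3/C4 P5 similar
  -> R7 @ bar 1 tick 0 v(1,): G4->A3 leap 10st
  -> R7 @ bar 1 tick 0 v(2,): B4->C4 leap 11st
  -> R2 @ bar 2 tick 0 v(0, 2): F3/C4 P5 -> A3/A4 P8 similar
  -> R3 @ bar 3 tick 0 v(1, 2): G4 above F4
  -> R4 @ bar 3 tick 0 v(0, 2): B3/F4 TT untreated
  -> R3 @ bar 3 tick 1 v(1, 2): G4 above F4
  -> R3 @ bar 3 tick 2 v(1, 2): G4 above F4
  -> R3 @ bar 3 tick 3 v(1, 2): G4 above F4
  -> R2 @ bar 4 tick 0 v(0, 2): B3/F4 TT -> D4/D5 P8 similar
  -> R1 @ bar 5 tick 0 v(0, 2): D4/D5 P8 -> F3/F4 P8 similar
  -> R8 @ bar 5 tick 0 v(0, 2): penult P8 not 3rd/6th
  -> R2 @ bar 6 tick 0 v(0, 1): F3/D4 M6 -> G3/G4 P8 similar
  -> R7 @ bar 6 tick 0 v(2,): F4->B4 leap 6st
  -> R6 @ bar 6 tick 3 v(0, 2): closes on M3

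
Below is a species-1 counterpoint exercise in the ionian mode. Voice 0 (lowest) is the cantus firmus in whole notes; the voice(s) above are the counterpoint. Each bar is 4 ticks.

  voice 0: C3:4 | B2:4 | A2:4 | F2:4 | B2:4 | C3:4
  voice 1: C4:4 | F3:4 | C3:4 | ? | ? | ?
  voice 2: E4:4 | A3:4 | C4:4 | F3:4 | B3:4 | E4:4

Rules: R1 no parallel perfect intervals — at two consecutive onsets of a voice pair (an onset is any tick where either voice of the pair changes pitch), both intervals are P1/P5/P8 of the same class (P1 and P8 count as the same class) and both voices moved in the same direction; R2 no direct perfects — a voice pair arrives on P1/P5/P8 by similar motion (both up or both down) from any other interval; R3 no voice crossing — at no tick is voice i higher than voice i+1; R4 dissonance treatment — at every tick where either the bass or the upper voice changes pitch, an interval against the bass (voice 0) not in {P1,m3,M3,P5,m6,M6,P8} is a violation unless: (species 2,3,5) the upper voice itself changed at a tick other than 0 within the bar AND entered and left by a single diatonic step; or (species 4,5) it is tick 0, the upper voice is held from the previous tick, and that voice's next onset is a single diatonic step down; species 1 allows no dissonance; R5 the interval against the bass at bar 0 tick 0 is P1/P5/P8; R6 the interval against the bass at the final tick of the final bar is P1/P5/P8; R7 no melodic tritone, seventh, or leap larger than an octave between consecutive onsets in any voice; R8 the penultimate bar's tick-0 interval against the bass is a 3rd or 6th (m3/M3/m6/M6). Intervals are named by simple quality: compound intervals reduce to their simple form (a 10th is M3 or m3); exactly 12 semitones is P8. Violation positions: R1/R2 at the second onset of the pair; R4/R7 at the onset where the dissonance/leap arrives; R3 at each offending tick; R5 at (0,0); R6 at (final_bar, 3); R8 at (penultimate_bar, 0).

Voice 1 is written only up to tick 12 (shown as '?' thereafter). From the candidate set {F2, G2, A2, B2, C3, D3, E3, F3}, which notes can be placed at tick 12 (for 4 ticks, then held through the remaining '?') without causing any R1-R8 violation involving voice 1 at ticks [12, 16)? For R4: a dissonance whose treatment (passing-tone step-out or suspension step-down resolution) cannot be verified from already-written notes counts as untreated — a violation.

F2: violates R1,R2
G2: violates R4
A2: legal
B2: violates R4
C3: legal
D3: legal
E3: violates R4
F3: legal

{A2, C3, D3, F3}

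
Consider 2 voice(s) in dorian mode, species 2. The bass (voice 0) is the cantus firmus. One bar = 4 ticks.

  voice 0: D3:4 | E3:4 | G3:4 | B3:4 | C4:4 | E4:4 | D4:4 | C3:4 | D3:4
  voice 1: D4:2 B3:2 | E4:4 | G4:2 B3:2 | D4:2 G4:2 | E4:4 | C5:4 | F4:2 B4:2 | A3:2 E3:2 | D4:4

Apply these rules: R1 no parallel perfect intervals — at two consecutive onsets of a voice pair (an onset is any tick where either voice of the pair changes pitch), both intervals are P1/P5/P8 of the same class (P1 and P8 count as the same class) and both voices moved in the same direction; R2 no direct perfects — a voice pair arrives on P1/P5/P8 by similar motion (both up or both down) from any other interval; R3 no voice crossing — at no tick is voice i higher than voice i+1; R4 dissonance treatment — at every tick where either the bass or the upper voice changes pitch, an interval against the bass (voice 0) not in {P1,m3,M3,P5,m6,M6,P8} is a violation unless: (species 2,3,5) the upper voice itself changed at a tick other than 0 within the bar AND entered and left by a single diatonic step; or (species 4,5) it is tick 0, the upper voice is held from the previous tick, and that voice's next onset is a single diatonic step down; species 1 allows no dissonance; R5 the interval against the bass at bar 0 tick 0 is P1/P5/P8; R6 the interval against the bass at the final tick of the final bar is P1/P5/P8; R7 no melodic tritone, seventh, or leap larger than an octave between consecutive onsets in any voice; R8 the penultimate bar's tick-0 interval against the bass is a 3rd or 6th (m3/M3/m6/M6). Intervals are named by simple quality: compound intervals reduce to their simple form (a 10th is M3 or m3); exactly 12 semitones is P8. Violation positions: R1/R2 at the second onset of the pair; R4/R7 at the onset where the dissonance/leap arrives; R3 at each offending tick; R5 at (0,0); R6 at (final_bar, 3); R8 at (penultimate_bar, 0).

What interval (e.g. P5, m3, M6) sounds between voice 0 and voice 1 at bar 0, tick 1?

P8

voice 0=D3 voice 1=D4 -> P8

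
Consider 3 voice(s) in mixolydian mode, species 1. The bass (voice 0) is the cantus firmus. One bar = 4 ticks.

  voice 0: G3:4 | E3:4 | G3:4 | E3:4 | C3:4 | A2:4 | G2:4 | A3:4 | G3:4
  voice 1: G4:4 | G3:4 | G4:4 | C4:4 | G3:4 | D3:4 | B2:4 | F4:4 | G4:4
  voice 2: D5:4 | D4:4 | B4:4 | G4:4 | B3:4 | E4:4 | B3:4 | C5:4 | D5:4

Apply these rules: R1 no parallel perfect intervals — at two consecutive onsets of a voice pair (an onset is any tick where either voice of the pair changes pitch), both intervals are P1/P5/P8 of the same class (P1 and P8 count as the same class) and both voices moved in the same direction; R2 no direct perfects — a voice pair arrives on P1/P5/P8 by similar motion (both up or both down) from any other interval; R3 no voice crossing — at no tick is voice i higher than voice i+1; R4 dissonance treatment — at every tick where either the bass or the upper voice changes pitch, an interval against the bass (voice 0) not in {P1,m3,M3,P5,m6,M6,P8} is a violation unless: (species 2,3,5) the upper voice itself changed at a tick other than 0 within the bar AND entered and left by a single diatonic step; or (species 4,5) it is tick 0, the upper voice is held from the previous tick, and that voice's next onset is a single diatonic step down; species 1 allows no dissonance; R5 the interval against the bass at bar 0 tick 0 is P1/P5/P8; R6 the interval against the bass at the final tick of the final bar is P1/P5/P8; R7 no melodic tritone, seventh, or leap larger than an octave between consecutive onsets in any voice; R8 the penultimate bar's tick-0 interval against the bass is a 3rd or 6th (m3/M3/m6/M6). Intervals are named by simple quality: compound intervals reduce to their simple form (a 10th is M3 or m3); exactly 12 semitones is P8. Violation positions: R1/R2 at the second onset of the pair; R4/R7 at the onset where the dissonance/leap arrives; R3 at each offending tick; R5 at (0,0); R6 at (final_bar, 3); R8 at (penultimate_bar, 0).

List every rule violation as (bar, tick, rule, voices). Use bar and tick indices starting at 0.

(1, 0, R1, (1, 2))
(1, 0, R4, (0, 2))
(2, 0, R2, (0, 1))
(3, 0, R2, (1, 2))
(4, 0, R2, (0, 1))
(4, 0, R4, (0, 2))
(5, 0, R4, (0, 1))
(6, 0, R2, (1, 2))
(7, 0, R2, (1, 2))
(7, 0, R7, (0,))
(7, 0, R7, (1,))
(7, 0, R7, (2,))
(8, 0, R1, (1, 2))

bar 0: v0=G3 v1=G4 v2=D5 downbeat P5
bar 1: v0=E3 v1=G3 v2=D4 downbeat m7
bar 2: v0=G3 v1=G4 v2=B4 downbeat M3
bar 3: v0=E3 v1=C4 v2=G4 downbeat m3
bar 4: v0=C3 v1=G3 v2=B3 downbeat M7
bar 5: v0=A2 v1=D3 v2=E4 downbeat P5
bar 6: v0=G2 v1=B2 v2=B3 downbeat M3
bar 7: v0=A3 v1=F4 v2=C5 downbeat m3
bar 8: v0=G3 v1=G4 v2=D5 downbeat P5
  -> R1 @ bar 1 tick 0 v(1, 2): G4/D5 P5 -> G3/D4 P5 similar
  -> R4 @ bar 1 tick 0 v(0, 2): E3/D4 m7 untreated
  -> R2 @ bar 2 tick 0 v(0, 1): E3/G3 m3 -> G3/G4 P8 similar
  -> R2 @ bar 3 tick 0 v(1, 2): G4/B4 M3 -> C4/G4 P5 similar
  -> R2 @ bar 4 tick 0 v(0, 1): E3/C4 m6 -> C3/G3 P5 similar
  -> R4 @ bar 4 tick 0 v(0, 2): C3/B3 M7 untreated
  -> R4 @ bar 5 tick 0 v(0, 1): A2/D3 P4 untreated
  -> R2 @ bar 6 tick 0 v(1, 2): D3/E4 M2 -> B2/B3 P8 similar
  -> R2 @ bar 7 tick 0 v(1, 2): B2/B3 P8 -> F4/C5 P5 similar
  -> R7 @ bar 7 tick 0 v(0,): G2->A3 leap 14st
  -> R7 @ bar 7 tick 0 v(1,): B2->F4 leap 18st
  -> R7 @ bar 7 tick 0 v(2,): B3->C5 leap 13st
  -> R1 @ bar 8 tick 0 v(1, 2): F4/C5 P5 -> G4/D5 P5 similar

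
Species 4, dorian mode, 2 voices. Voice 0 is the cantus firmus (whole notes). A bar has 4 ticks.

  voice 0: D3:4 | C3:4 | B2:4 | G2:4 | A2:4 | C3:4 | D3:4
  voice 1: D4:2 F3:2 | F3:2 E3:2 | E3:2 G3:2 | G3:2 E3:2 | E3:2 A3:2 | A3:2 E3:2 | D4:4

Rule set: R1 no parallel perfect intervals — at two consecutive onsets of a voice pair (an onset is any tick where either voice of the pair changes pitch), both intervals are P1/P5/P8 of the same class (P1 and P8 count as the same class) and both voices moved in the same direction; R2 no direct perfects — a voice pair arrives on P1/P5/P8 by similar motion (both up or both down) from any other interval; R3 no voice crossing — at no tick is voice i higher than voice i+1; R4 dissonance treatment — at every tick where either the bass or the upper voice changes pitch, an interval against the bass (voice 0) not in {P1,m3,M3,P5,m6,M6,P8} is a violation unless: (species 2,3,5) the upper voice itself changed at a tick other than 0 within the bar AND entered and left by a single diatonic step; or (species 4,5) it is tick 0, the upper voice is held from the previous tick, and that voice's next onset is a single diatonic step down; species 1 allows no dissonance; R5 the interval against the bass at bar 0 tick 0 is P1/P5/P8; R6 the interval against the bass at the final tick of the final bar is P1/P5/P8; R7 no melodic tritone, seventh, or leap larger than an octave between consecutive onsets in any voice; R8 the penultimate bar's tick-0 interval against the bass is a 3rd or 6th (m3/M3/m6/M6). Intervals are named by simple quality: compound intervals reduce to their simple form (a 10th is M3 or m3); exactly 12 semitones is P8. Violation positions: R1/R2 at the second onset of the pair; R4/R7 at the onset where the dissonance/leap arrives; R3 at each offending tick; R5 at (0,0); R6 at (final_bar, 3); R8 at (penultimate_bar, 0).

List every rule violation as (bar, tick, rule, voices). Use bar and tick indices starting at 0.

(2, 0, R4, (0, 1))
(6, 0, R2, (0, 1))
(6, 0, R7, (1,))

bar 0: v0=D3 v1=D4 downbeat P8
bar 1: v0=C3 v1=F3 downbeat P4
bar 2: v0=B2 v1=E3 downbeat P4
bar 3: v0=G2 v1=G3 downbeat P8
bar 4: v0=A2 v1=E3 downbeat P5
bar 5: v0=C3 v1=A3 downbeat M6
bar 6: v0=D3 v1=D4 downbeat P8
  -> R4 @ bar 2 tick 0 v(0, 1): B2/E3 P4 untreated
  -> R2 @ bar 6 tick 0 v(0, 1): C3/E3 M3 -> D3/D4 P8 similar
  -> R7 @ bar 6 tick 0 v(1,): E3->D4 leap 10st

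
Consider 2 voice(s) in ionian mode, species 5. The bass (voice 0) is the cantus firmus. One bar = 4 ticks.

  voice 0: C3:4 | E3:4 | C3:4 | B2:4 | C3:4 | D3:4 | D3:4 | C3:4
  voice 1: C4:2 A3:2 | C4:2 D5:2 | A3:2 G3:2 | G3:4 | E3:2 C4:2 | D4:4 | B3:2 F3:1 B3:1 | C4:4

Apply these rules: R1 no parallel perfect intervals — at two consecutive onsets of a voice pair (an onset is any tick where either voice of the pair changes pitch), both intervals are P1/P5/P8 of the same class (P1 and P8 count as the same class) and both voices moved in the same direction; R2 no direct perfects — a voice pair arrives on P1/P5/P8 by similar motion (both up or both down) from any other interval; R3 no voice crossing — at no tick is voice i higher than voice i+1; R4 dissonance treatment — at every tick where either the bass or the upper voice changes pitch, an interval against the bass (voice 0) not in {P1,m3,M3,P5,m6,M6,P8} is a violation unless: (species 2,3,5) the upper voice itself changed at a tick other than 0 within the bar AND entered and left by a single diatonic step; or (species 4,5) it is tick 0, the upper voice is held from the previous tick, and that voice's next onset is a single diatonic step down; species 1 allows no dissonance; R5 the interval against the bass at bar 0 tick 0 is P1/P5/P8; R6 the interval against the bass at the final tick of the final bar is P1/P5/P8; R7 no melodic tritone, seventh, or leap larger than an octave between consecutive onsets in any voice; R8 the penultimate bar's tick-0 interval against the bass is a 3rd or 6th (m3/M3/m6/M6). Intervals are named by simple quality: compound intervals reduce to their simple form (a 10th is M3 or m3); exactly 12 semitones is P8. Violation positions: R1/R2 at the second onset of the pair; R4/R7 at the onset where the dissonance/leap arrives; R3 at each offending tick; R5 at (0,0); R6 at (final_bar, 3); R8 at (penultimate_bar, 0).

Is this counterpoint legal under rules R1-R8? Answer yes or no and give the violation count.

bar 0: v0=C3 v1=C4 (P8)
bar 1: v0=E3 v1=C4 (m6)
bar 2: v0=C3 v1=A3 (M6)
bar 3: v0=B2 v1=G3 (m6)
bar 4: v0=C3 v1=E3 (M3)
bar 5: v0=D3 v1=D4 (P8)
bar 6: v0=D3 v1=B3 (M6)
bar 7: v0=C3 v1=C4 (P8)
  R4 @ bar1.2: E3/D5 m7 untreated
  R7 @ bar1.2: C4->D5 leap 14st
  R7 @ bar2.0: D5->A3 leap 17st
  R1 @ bar5.0: C3/C4 P8 -> D3/D4 P8 similar
  R7 @ bar6.2: B3->F3 leap 6st
  R7 @ bar6.3: F3->B3 leap 6st

No (6 violations)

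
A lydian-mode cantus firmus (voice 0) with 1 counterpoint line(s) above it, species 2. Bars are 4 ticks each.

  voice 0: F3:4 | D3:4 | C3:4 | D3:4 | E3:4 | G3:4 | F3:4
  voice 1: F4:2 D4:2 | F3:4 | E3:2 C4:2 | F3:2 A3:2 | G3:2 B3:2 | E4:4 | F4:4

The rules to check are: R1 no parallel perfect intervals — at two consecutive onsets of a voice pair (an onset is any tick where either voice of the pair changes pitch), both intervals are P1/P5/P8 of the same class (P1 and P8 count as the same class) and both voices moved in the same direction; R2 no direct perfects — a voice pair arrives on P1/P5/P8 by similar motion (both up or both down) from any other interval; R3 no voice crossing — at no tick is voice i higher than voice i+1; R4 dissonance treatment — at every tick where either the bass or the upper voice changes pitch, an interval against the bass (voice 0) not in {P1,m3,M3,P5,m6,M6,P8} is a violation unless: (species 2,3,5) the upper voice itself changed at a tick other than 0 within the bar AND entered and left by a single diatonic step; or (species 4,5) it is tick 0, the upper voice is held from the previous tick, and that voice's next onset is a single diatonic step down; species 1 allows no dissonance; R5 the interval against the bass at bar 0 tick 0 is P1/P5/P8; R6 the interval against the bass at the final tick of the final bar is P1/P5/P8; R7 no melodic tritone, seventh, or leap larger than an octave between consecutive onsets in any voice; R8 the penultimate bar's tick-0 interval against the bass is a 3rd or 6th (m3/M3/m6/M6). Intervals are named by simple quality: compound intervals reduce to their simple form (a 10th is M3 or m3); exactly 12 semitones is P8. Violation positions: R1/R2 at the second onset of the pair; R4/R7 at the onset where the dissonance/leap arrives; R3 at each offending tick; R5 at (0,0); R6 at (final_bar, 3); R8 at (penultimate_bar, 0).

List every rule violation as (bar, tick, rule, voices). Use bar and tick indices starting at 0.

No violations across 7 bars (F3..F3 vs F4..F4).

bar 0: v0=F3 v1=F4 downbeat P8
bar 1: v0=D3 v1=F3 downbeat m3
bar 2: v0=C3 v1=E3 downbeat M3
bar 3: v0=D3 v1=F3 downbeat m3
bar 4: v0=E3 v1=G3 downbeat m3
bar 5: v0=G3 v1=E4 downbeat M6
bar 6: v0=F3 v1=F4 downbeat P8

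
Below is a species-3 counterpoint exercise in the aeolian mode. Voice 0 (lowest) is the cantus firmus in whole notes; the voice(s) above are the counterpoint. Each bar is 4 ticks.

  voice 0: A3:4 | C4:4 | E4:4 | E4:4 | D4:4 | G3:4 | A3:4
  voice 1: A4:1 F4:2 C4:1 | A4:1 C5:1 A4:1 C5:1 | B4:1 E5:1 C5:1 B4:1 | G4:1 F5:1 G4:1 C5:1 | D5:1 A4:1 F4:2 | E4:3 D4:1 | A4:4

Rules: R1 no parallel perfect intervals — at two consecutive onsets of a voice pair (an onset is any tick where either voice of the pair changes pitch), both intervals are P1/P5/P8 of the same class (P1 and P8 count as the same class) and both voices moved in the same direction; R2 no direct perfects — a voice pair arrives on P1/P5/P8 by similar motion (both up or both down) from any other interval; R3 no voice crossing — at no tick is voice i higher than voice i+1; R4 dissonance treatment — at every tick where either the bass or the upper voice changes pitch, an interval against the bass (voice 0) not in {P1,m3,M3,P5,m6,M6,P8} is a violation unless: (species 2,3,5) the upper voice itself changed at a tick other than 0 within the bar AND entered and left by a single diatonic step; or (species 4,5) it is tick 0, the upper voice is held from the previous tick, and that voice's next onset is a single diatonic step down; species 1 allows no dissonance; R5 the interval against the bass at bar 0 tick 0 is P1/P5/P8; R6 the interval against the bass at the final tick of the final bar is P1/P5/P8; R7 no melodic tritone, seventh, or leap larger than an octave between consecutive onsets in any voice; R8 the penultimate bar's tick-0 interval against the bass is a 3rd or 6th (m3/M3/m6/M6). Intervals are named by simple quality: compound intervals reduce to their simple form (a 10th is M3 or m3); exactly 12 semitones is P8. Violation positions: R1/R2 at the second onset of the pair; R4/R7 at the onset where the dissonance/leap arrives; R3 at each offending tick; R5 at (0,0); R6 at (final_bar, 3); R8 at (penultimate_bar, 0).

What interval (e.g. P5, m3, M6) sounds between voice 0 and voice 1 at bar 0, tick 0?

voice 0=A3 voice 1=A4 -> P8

P8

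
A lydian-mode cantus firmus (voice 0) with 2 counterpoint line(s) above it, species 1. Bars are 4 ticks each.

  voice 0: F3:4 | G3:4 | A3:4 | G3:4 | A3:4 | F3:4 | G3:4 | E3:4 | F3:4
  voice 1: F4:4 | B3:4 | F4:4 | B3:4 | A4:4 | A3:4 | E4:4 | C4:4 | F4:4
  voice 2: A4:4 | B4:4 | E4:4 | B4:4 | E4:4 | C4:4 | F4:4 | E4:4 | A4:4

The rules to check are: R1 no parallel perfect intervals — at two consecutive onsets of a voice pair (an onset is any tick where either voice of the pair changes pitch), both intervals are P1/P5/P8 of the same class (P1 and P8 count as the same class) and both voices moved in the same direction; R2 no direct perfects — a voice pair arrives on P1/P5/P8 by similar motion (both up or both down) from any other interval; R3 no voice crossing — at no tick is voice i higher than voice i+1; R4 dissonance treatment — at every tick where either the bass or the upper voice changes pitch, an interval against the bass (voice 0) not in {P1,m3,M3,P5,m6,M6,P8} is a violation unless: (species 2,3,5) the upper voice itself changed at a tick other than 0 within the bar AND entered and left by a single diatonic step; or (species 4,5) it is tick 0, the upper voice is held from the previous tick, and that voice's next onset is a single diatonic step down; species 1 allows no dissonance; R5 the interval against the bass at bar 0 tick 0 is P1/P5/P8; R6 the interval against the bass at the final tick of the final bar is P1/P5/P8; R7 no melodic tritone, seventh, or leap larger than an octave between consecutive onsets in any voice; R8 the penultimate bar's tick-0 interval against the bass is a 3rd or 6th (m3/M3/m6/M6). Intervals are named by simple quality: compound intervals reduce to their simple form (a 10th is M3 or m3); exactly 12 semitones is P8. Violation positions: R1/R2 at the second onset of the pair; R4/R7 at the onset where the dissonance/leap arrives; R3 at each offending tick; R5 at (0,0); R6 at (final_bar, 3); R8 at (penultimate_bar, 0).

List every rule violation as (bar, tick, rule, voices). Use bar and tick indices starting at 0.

(0, 0, R5, (0, 2))
(1, 0, R7, (1,))
(2, 0, R3, (1, 2))
(2, 0, R7, (1,))
(2, 1, R3, (1, 2))
(2, 2, R3, (1, 2))
(2, 3, R3, (1, 2))
(3, 0, R7, (1,))
(4, 0, R2, (0, 1))
(4, 0, R3, (1, 2))
(4, 0, R7, (1,))
(4, 1, R3, (1, 2))
(4, 2, R3, (1, 2))
(4, 3, R3, (1, 2))
(5, 0, R1, (0, 2))
(6, 0, R4, (0, 2))
(7, 0, R2, (0, 2))
(7, 0, R8, (0, 2))
(8, 0, R2, (0, 1))
(8, 3, R6, (0, 2))

bar 0: v0=F3 v1=F4 v2=A4 downbeat M3
bar 1: v0=G3 v1=B3 v2=B4 downbeat M3
bar 2: v0=A3 v1=F4 v2=E4 downbeat P5
bar 3: v0=G3 v1=B3 v2=B4 downbeat M3
bar 4: v0=A3 v1=A4 v2=E4 downbeat P5
bar 5: v0=F3 v1=A3 v2=C4 downbeat P5
bar 6: v0=G3 v1=E4 v2=F4 downbeat m7
bar 7: v0=E3 v1=C4 v2=E4 downbeat P8
bar 8: v0=F3 v1=F4 v2=A4 downbeat M3
  -> R5 @ bar 0 tick 0 v(0, 2): opens on M3
  -> R7 @ bar 1 tick 0 v(1,): F4->B3 leap 6st
  -> R3 @ bar 2 tick 0 v(1, 2): F4 above E4
  -> R7 @ bar 2 tick 0 v(1,): B3->F4 leap 6st
  -> R3 @ bar 2 tick 1 v(1, 2): F4 above E4
  -> R3 @ bar 2 tick 2 v(1, 2): F4 above E4
  -> R3 @ bar 2 tick 3 v(1, 2): F4 above E4
  -> R7 @ bar 3 tick 0 v(1,): F4->B3 leap 6st
  -> R2 @ bar 4 tick 0 v(0, 1): G3/B3 M3 -> A3/A4 P8 similar
  -> R3 @ bar 4 tick 0 v(1, 2): A4 above E4
  -> R7 @ bar 4 tick 0 v(1,): B3->A4 leap 10st
  -> R3 @ bar 4 tick 1 v(1, 2): A4 above E4
  -> R3 @ bar 4 tick 2 v(1, 2): A4 above E4
  -> R3 @ bar 4 tick 3 v(1, 2): A4 above E4
  -> R1 @ bar 5 tick 0 v(0, 2): A3/E4 P5 -> F3/C4 P5 similar
  -> R4 @ bar 6 tick 0 v(0, 2): G3/F4 m7 untreated
  -> R2 @ bar 7 tick 0 v(0, 2): G3/F4 m7 -> E3/E4 P8 similar
  -> R8 @ bar 7 tick 0 v(0, 2): penult P8 not 3rd/6th
  -> R2 @ bar 8 tick 0 v(0, 1): E3/C4 m6 -> F3/F4 P8 similar
  -> R6 @ bar 8 tick 3 v(0, 2): closes on M3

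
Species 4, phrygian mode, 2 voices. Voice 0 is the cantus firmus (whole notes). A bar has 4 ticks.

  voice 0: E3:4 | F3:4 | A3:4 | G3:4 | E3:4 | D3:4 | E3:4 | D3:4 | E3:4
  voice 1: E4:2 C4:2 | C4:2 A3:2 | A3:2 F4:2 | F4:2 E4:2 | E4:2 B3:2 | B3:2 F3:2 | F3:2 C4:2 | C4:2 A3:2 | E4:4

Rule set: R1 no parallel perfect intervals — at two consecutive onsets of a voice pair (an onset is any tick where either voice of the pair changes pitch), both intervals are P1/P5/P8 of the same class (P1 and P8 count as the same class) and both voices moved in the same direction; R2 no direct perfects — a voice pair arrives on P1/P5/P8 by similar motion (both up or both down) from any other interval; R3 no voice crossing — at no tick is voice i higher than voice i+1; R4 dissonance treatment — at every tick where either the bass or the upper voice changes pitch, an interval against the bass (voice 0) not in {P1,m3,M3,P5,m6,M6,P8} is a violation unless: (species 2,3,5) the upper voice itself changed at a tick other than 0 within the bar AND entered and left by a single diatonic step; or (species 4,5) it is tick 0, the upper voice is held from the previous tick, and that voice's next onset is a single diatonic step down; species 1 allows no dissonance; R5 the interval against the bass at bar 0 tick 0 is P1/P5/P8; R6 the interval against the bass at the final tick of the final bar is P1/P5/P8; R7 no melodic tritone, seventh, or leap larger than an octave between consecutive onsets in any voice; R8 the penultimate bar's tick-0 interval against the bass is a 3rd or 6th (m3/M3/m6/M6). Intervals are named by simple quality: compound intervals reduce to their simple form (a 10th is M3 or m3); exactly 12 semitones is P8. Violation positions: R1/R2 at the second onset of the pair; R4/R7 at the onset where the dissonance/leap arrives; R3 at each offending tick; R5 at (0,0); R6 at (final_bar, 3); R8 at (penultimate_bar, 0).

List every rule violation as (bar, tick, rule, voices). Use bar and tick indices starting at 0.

(5, 2, R7, (1,))
(6, 0, R4, (0, 1))
(7, 0, R4, (0, 1))
(7, 0, R8, (0, 1))
(8, 0, R2, (0, 1))

bar 0: v0=E3 v1=E4 downbeat P8
bar 1: v0=F3 v1=C4 downbeat P5
bar 2: v0=A3 v1=A3 downbeat P1
bar 3: v0=G3 v1=F4 downbeat m7
bar 4: v0=E3 v1=E4 downbeat P8
bar 5: v0=D3 v1=B3 downbeat M6
bar 6: v0=E3 v1=F3 downbeat m2
bar 7: v0=D3 v1=C4 downbeat m7
bar 8: v0=E3 v1=E4 downbeat P8
  -> R7 @ bar 5 tick 2 v(1,): B3->F3 leap 6st
  -> R4 @ bar 6 tick 0 v(0, 1): E3/F3 m2 untreated
  -> R4 @ bar 7 tick 0 v(0, 1): D3/C4 m7 untreated
  -> R8 @ bar 7 tick 0 v(0, 1): penult m7 not 3rd/6th
  -> R2 @ bar 8 tick 0 v(0, 1): D3/A3 P5 -> E3/E4 P8 similar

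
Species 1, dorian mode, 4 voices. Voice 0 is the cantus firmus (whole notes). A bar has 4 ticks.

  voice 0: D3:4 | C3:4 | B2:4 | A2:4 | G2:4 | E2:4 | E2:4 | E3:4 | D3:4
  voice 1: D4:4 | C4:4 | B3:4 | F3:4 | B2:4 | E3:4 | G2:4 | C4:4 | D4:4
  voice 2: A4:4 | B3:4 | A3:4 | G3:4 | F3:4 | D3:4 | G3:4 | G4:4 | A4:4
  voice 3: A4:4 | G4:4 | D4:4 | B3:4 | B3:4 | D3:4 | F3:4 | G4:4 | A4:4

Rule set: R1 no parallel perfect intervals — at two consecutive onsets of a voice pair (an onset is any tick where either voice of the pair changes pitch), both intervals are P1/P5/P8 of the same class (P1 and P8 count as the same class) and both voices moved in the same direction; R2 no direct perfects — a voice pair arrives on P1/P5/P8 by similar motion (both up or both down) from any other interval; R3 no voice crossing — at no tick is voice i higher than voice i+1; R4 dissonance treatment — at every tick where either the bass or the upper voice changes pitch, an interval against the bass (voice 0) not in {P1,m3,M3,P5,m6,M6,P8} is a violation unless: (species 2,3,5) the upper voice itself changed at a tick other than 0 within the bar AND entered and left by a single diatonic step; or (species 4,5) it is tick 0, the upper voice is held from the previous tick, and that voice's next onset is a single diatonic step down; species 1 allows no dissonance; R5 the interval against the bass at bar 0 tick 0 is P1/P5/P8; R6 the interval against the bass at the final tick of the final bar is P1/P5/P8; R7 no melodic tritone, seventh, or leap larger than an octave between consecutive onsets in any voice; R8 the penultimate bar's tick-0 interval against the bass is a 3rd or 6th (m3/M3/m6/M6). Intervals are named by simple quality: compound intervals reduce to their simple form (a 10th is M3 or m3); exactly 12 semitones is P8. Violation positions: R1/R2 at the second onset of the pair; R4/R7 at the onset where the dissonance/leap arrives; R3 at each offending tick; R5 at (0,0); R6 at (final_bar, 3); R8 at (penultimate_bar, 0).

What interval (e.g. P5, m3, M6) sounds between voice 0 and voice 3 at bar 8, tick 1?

voice 0=D3 voice 3=A4 -> P5

P5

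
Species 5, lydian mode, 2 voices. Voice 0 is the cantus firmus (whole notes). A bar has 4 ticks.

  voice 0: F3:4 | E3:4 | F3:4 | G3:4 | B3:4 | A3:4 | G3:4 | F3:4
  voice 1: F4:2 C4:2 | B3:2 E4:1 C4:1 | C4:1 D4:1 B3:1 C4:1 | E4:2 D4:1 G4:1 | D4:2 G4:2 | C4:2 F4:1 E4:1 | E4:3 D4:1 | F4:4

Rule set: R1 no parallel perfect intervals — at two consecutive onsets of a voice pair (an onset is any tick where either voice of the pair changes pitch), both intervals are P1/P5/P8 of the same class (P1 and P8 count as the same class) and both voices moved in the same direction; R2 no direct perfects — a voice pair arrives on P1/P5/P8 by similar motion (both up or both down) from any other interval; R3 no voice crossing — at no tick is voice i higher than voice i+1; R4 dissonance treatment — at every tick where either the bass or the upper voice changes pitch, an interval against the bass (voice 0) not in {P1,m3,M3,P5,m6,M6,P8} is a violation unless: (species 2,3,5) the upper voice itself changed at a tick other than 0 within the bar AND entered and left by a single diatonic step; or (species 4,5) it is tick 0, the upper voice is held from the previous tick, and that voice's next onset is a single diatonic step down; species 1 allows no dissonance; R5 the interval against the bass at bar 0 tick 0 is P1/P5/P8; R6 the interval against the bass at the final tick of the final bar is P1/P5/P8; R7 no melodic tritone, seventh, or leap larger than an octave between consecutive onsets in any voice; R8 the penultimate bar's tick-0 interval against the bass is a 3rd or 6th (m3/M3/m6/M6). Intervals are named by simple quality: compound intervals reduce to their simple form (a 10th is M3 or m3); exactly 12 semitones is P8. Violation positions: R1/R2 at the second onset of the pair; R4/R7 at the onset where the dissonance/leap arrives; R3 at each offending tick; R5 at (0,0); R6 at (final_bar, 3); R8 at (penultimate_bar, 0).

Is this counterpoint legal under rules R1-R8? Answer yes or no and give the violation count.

No (2 violations)

bar 0: v0=F3 v1=F4 (P8)
bar 1: v0=E3 v1=B3 (P5)
bar 2: v0=F3 v1=C4 (P5)
bar 3: v0=G3 v1=E4 (M6)
bar 4: v0=B3 v1=D4 (m3)
bar 5: v0=A3 v1=C4 (m3)
bar 6: v0=G3 v1=E4 (M6)
bar 7: v0=F3 v1=F4 (P8)
  R1 @ bar1.0: F3/C4 P5 -> E3/B3 P5 similar
  R4 @ bar2.2: F3/B3 TT untreated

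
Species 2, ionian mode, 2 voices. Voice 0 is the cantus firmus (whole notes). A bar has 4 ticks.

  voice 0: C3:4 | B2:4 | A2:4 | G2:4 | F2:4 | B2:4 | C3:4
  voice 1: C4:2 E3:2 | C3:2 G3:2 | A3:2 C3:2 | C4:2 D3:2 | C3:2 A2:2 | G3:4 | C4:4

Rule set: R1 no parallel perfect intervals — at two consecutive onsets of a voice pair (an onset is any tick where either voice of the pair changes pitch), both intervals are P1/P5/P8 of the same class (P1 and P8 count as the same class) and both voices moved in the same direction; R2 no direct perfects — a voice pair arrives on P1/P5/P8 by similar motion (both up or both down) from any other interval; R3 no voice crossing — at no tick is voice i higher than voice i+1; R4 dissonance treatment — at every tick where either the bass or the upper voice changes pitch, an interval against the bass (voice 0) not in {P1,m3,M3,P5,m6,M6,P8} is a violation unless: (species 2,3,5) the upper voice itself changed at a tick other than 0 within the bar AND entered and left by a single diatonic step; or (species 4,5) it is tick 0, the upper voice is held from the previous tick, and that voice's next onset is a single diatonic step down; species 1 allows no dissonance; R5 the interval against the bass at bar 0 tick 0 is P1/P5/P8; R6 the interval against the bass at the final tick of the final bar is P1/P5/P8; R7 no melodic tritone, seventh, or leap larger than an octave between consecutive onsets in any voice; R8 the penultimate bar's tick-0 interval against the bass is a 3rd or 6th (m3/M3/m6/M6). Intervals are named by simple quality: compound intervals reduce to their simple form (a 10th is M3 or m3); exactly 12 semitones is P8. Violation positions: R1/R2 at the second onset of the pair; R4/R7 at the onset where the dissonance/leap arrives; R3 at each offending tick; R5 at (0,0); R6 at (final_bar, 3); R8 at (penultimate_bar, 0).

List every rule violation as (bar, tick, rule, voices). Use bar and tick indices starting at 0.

(1, 0, R4, (0, 1))
(3, 0, R4, (0, 1))
(3, 2, R7, (1,))
(4, 0, R1, (0, 1))
(5, 0, R7, (0,))
(5, 0, R7, (1,))
(6, 0, R2, (0, 1))

bar 0: v0=C3 v1=C4 downbeat P8
bar 1: v0=B2 v1=C3 downbeat m2
bar 2: v0=A2 v1=A3 downbeat P8
bar 3: v0=G2 v1=C4 downbeat P4
bar 4: v0=F2 v1=C3 downbeat P5
bar 5: v0=B2 v1=G3 downbeat m6
bar 6: v0=C3 v1=C4 downbeat P8
  -> R4 @ bar 1 tick 0 v(0, 1): B2/C3 m2 untreated
  -> R4 @ bar 3 tick 0 v(0, 1): G2/C4 P4 untreated
  -> R7 @ bar 3 tick 2 v(1,): C4->D3 leap 10st
  -> R1 @ bar 4 tick 0 v(0, 1): G2/D3 P5 -> F2/C3 P5 similar
  -> R7 @ bar 5 tick 0 v(0,): F2->B2 leap 6st
  -> R7 @ bar 5 tick 0 v(1,): A2->G3 leap 10st
  -> R2 @ bar 6 tick 0 v(0, 1): B2/G3 m6 -> C3/C4 P8 similar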